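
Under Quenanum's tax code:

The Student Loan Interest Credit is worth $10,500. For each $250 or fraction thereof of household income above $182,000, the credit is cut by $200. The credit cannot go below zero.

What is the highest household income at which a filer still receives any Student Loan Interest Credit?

$195,000

After 52 increments the reduction is 52 × $200 = $10,400, leaving $100; one more increment wipes it out. Increment 52 ends at excess 52 × $250 = $13,000, so the highest qualifying income is $182,000 + $13,000 = $195,000.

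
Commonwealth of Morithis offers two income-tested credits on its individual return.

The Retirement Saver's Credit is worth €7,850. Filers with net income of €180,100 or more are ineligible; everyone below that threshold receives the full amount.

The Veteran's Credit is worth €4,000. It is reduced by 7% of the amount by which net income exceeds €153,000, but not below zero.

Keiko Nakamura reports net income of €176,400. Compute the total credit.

Retirement Saver's Credit: €176,400 is below the €180,100 cutoff, so the full €7,850 applies.
Veteran's Credit: 7% of the €23,400 excess over €153,000 is €1,638; credit = €4,000 − €1,638 = €2,362.
Total: €7,850 + €2,362 = €10,212.

€10,212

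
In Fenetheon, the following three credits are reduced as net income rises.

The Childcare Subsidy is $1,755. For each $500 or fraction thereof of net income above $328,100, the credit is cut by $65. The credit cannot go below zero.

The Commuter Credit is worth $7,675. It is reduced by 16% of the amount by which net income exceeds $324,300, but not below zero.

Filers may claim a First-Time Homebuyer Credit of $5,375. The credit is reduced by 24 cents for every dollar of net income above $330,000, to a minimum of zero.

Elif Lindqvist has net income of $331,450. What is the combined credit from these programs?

Childcare Subsidy: income exceeds $328,100 by $3,350, which is 7 full-or-partial $500 increments; reduction = 7 × $65 = $455, leaving $1,300.
Commuter Credit: 16% of the $7,150 excess over $324,300 is $1,144; credit = $7,675 − $1,144 = $6,531.
First-Time Homebuyer Credit: 24% of the $1,450 excess over $330,000 is $348; credit = $5,375 − $348 = $5,027.
Total: $1,300 + $6,531 + $5,027 = $12,858.

$12,858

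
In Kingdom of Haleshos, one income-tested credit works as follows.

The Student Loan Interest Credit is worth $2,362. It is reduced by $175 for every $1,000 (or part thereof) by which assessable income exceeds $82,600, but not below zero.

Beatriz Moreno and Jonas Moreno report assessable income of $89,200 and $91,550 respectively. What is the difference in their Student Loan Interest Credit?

Beatriz ($89,200): Student Loan Interest Credit: income exceeds $82,600 by $6,600, which is 7 full-or-partial $1,000 increments; reduction = 7 × $175 = $1,225, leaving $1,137.
Jonas ($91,550): Student Loan Interest Credit: income exceeds $82,600 by $8,950, which is 9 full-or-partial $1,000 increments; reduction = 9 × $175 = $1,575, leaving $787.
Difference: |$1,137 − $787| = $350.

$350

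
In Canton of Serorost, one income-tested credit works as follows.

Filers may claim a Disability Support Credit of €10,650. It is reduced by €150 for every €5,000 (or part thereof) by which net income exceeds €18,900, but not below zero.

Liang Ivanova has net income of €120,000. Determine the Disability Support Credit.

€7,500

Disability Support Credit: income exceeds €18,900 by €101,100, which is 21 full-or-partial €5,000 increments; reduction = 21 × €150 = €3,150, leaving €7,500.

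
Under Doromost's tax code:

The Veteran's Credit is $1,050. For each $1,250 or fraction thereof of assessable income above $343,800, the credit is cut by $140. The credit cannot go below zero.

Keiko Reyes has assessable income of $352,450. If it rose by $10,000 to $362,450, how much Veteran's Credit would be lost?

$70

At $352,450 — income exceeds $343,800 by $8,650, which is 7 full-or-partial $1,250 increments; reduction = 7 × $140 = $980, leaving $70.
At $362,450 — income exceeds $343,800 by $18,650 → 15 increments × $140 = $2,100 ≥ base, so the credit is $0.
Lost: $70 − $0 = $70.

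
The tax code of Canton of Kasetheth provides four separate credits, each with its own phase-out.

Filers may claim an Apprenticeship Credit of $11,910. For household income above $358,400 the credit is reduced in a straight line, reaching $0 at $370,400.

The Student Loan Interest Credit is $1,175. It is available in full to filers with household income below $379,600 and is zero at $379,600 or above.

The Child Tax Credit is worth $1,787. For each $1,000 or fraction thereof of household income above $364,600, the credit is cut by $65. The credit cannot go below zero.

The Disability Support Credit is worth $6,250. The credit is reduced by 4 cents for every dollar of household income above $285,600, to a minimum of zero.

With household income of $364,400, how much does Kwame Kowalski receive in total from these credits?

$12,015

Apprenticeship Credit: $364,400 is $6,000 into a $12,000 phase-out range, leaving 6,000/12,000 of the credit: $11,910 × 6,000/12,000 = $5,955.
Student Loan Interest Credit: $364,400 is below the $379,600 cutoff, so the full $1,175 applies.
Child Tax Credit: $364,400 is at or below the $364,600 threshold, so the full $1,787 applies.
Disability Support Credit: 4% of the $78,800 excess over $285,600 is $3,152; credit = $6,250 − $3,152 = $3,098.
Total: $5,955 + $1,175 + $1,787 + $3,098 = $12,015.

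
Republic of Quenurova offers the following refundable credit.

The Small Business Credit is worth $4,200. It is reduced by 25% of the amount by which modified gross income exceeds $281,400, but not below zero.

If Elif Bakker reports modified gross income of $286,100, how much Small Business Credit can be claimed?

$3,025

Small Business Credit: 25% of the $4,700 excess over $281,400 is $1,175; credit = $4,200 − $1,175 = $3,025.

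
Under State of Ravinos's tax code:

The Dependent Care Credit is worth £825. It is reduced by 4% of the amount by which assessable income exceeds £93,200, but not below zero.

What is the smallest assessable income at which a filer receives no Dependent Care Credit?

The credit falls by 4% of each pound above £93,200, so it reaches zero when the excess is £825 / 4% = £20,625: income = £93,200 + £20,625 = £113,825.

£113,825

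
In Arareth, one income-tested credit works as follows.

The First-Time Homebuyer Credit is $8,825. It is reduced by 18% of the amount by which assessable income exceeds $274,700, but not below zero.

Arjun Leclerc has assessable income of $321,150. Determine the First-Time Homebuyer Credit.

$464

First-Time Homebuyer Credit: 18% of the $46,450 excess over $274,700 is $8,361; credit = $8,825 − $8,361 = $464.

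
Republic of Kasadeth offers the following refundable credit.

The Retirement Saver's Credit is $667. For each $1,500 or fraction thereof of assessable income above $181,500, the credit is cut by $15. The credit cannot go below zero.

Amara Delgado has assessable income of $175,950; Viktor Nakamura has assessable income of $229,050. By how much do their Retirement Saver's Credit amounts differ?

Amara ($175,950): Retirement Saver's Credit: $175,950 is at or below the $181,500 threshold, so the full $667 applies.
Viktor ($229,050): Retirement Saver's Credit: income exceeds $181,500 by $47,550, which is 32 full-or-partial $1,500 increments; reduction = 32 × $15 = $480, leaving $187.
Difference: |$667 − $187| = $480.

$480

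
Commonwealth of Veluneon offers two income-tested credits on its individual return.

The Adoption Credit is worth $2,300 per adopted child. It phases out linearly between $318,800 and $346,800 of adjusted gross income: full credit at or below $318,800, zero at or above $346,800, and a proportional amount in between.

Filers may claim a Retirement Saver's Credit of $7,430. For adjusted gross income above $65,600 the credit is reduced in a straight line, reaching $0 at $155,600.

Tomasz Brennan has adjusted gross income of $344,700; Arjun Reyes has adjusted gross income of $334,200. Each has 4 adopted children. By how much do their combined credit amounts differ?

Tomasz ($344,700): Adoption Credit: base = 4 × $2,300 = $9,200. $344,700 is $25,900 into a $28,000 phase-out range, leaving 2,100/28,000 of the credit: $9,200 × 2,100/28,000 = $690. Retirement Saver's Credit: $344,700 is at or above $155,600, so the credit is $0. total $690 + $0 = $690
Arjun ($334,200): Adoption Credit: base = 4 × $2,300 = $9,200. $334,200 is $15,400 into a $28,000 phase-out range, leaving 12,600/28,000 of the credit: $9,200 × 12,600/28,000 = $4,140. Retirement Saver's Credit: $334,200 is at or above $155,600, so the credit is $0. total $4,140 + $0 = $4,140
Difference: |$690 − $4,140| = $3,450.

$3,450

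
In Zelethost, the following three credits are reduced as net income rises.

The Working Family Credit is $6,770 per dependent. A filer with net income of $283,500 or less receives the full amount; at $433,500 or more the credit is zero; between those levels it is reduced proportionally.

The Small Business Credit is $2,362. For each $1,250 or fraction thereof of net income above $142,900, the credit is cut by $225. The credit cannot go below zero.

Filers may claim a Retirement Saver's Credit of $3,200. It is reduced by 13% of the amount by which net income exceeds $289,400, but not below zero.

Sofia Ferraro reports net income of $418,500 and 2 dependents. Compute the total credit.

$1,354

Working Family Credit: base = 2 × $6,770 = $13,540. $418,500 is $135,000 into a $150,000 phase-out range, leaving 15,000/150,000 of the credit: $13,540 × 15,000/150,000 = $1,354.
Small Business Credit: income exceeds $142,900 by $275,600 → 221 increments × $225 = $49,725 ≥ base, so the credit is $0.
Retirement Saver's Credit: 13% of the $129,100 excess over $289,400 is $16,783 ≥ base, so the credit is $0.
Total: $1,354 + $0 + $0 = $1,354.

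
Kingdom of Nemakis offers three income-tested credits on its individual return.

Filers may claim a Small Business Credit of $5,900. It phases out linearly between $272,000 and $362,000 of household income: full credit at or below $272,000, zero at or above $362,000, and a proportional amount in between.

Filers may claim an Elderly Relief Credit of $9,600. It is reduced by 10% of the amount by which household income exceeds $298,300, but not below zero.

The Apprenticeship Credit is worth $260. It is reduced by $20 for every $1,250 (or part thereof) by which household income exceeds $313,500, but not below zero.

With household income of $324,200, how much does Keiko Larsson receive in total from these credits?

Small Business Credit: $324,200 is $52,200 into a $90,000 phase-out range, leaving 37,800/90,000 of the credit: $5,900 × 37,800/90,000 = $2,478.
Elderly Relief Credit: 10% of the $25,900 excess over $298,300 is $2,590; credit = $9,600 − $2,590 = $7,010.
Apprenticeship Credit: income exceeds $313,500 by $10,700, which is 9 full-or-partial $1,250 increments; reduction = 9 × $20 = $180, leaving $80.
Total: $2,478 + $7,010 + $80 = $9,568.

$9,568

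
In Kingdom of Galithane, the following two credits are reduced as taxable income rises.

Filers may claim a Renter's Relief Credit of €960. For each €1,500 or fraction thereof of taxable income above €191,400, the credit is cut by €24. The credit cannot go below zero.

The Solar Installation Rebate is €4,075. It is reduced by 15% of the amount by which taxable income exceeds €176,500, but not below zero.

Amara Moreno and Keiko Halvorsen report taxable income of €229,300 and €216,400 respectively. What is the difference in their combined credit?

Amara (€229,300): Renter's Relief Credit: income exceeds €191,400 by €37,900, which is 26 full-or-partial €1,500 increments; reduction = 26 × €24 = €624, leaving €336. Solar Installation Rebate: 15% of the €52,800 excess over €176,500 is €7,920 ≥ base, so the credit is €0. total €336 + €0 = €336
Keiko (€216,400): Renter's Relief Credit: income exceeds €191,400 by €25,000, which is 17 full-or-partial €1,500 increments; reduction = 17 × €24 = €408, leaving €552. Solar Installation Rebate: 15% of the €39,900 excess over €176,500 is €5,985 ≥ base, so the credit is €0. total €552 + €0 = €552
Difference: |€336 − €552| = €216.

€216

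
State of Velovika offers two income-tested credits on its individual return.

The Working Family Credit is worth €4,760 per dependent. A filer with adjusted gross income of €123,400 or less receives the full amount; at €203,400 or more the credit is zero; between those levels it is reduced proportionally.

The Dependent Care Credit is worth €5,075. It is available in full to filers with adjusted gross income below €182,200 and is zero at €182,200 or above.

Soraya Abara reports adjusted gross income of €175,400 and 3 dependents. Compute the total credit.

Working Family Credit: base = 3 × €4,760 = €14,280. €175,400 is €52,000 into a €80,000 phase-out range, leaving 28,000/80,000 of the credit: €14,280 × 28,000/80,000 = €4,998.
Dependent Care Credit: €175,400 is below the €182,200 cutoff, so the full €5,075 applies.
Total: €4,998 + €5,075 = €10,073.

€10,073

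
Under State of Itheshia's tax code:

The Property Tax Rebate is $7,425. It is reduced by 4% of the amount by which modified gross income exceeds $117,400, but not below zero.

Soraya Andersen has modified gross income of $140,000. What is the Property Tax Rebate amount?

$6,521

Property Tax Rebate: 4% of the $22,600 excess over $117,400 is $904; credit = $7,425 − $904 = $6,521.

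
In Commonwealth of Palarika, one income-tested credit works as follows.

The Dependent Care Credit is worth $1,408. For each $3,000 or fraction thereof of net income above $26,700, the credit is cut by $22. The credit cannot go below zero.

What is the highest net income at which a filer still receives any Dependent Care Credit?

After 63 increments the reduction is 63 × $22 = $1,386, leaving $22; one more increment wipes it out. Increment 63 ends at excess 63 × $3,000 = $189,000, so the highest qualifying income is $26,700 + $189,000 = $215,700.

$215,700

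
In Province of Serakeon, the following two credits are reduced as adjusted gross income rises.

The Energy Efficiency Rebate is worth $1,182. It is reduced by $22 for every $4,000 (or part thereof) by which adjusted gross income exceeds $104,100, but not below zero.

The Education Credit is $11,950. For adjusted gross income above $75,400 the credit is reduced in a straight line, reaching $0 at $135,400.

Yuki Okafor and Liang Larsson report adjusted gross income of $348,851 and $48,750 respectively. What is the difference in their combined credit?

$13,132

Yuki ($348,851): Energy Efficiency Rebate: income exceeds $104,100 by $244,751 → 62 increments × $22 = $1,364 ≥ base, so the credit is $0. Education Credit: $348,851 is at or above $135,400, so the credit is $0. total $0 + $0 = $0
Liang ($48,750): Energy Efficiency Rebate: $48,750 is at or below the $104,100 threshold, so the full $1,182 applies. Education Credit: $48,750 is at or below the $75,400 threshold, so the full $11,950 applies. total $1,182 + $11,950 = $13,132
Difference: |$0 − $13,132| = $13,132.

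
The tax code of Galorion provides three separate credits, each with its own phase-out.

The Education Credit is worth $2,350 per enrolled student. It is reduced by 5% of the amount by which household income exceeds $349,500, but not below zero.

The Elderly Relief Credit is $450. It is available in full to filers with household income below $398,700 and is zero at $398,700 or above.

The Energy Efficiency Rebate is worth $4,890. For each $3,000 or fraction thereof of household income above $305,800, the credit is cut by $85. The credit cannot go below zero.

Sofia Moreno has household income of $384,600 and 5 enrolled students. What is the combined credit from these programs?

$13,040

Education Credit: base = 5 × $2,350 = $11,750. 5% of the $35,100 excess over $349,500 is $1,755; credit = $11,750 − $1,755 = $9,995.
Elderly Relief Credit: $384,600 is below the $398,700 cutoff, so the full $450 applies.
Energy Efficiency Rebate: income exceeds $305,800 by $78,800, which is 27 full-or-partial $3,000 increments; reduction = 27 × $85 = $2,295, leaving $2,595.
Total: $9,995 + $450 + $2,595 = $13,040.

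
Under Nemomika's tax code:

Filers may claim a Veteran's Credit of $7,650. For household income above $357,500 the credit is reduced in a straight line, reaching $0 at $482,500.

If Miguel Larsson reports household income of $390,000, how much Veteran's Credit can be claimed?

$5,661

Veteran's Credit: $390,000 is $32,500 into a $125,000 phase-out range, leaving 92,500/125,000 of the credit: $7,650 × 92,500/125,000 = $5,661.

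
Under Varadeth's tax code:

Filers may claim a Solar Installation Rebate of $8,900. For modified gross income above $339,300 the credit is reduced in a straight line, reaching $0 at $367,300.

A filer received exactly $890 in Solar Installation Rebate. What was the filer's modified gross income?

$364,500

$890 is 890/8,900 of the full $8,900, so 8,010/8,900 of the $28,000 range has been used: income = $339,300 + $28,000 × 8,010/8,900 = $364,500.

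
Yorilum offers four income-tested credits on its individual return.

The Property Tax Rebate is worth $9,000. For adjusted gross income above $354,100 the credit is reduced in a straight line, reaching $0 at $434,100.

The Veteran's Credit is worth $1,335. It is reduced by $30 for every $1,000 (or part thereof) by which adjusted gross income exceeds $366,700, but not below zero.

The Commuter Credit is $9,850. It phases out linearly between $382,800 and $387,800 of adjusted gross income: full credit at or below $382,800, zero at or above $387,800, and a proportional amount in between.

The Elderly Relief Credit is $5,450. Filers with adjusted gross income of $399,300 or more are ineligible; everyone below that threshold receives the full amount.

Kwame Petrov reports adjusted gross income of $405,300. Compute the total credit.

Property Tax Rebate: $405,300 is $51,200 into a $80,000 phase-out range, leaving 28,800/80,000 of the credit: $9,000 × 28,800/80,000 = $3,240.
Veteran's Credit: income exceeds $366,700 by $38,600, which is 39 full-or-partial $1,000 increments; reduction = 39 × $30 = $1,170, leaving $165.
Commuter Credit: $405,300 is at or above $387,800, so the credit is $0.
Elderly Relief Credit: $405,300 meets or exceeds the $399,300 cutoff, so the credit is $0.
Total: $3,240 + $165 + $0 + $0 = $3,405.

$3,405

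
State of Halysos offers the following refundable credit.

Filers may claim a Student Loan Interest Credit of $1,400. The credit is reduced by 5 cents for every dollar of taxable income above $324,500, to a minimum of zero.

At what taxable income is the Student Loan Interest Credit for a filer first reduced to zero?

The credit falls by 5% of each dollar above $324,500, so it reaches zero when the excess is $1,400 / 5% = $28,000: income = $324,500 + $28,000 = $352,500.

$352,500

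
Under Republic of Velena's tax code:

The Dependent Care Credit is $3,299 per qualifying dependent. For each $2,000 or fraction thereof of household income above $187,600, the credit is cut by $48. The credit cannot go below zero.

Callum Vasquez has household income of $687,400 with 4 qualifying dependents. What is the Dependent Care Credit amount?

Dependent Care Credit: base = 4 × $3,299 = $13,196. income exceeds $187,600 by $499,800, which is 250 full-or-partial $2,000 increments; reduction = 250 × $48 = $12,000, leaving $1,196.

$1,196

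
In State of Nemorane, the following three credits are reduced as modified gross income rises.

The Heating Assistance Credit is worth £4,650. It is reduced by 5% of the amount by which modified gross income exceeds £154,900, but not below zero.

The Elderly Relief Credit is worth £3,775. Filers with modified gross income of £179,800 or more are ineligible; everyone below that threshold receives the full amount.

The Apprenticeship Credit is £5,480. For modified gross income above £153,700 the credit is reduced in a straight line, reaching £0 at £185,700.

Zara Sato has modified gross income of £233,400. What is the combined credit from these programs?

£725

Heating Assistance Credit: 5% of the £78,500 excess over £154,900 is £3,925; credit = £4,650 − £3,925 = £725.
Elderly Relief Credit: £233,400 meets or exceeds the £179,800 cutoff, so the credit is £0.
Apprenticeship Credit: £233,400 is at or above £185,700, so the credit is £0.
Total: £725 + £0 + £0 = £725.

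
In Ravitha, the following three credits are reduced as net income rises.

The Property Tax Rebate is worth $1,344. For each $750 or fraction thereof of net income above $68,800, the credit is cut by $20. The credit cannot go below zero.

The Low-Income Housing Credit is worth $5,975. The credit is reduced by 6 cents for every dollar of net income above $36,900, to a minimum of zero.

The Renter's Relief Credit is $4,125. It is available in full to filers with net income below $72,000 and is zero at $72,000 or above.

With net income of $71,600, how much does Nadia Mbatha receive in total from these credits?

Property Tax Rebate: income exceeds $68,800 by $2,800, which is 4 full-or-partial $750 increments; reduction = 4 × $20 = $80, leaving $1,264.
Low-Income Housing Credit: 6% of the $34,700 excess over $36,900 is $2,082; credit = $5,975 − $2,082 = $3,893.
Renter's Relief Credit: $71,600 is below the $72,000 cutoff, so the full $4,125 applies.
Total: $1,264 + $3,893 + $4,125 = $9,282.

$9,282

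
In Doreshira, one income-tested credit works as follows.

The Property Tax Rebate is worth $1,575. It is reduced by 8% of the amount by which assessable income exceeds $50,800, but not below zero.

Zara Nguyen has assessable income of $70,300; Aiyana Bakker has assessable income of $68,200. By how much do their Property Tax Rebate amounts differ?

$168

Zara ($70,300): Property Tax Rebate: 8% of the $19,500 excess over $50,800 is $1,560; credit = $1,575 − $1,560 = $15.
Aiyana ($68,200): Property Tax Rebate: 8% of the $17,400 excess over $50,800 is $1,392; credit = $1,575 − $1,392 = $183.
Difference: |$15 − $183| = $168.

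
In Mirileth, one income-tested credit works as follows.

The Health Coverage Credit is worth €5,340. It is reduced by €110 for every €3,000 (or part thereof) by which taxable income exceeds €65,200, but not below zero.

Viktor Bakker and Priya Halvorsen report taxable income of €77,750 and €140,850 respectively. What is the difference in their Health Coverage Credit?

€2,310

Viktor (€77,750): Health Coverage Credit: income exceeds €65,200 by €12,550, which is 5 full-or-partial €3,000 increments; reduction = 5 × €110 = €550, leaving €4,790.
Priya (€140,850): Health Coverage Credit: income exceeds €65,200 by €75,650, which is 26 full-or-partial €3,000 increments; reduction = 26 × €110 = €2,860, leaving €2,480.
Difference: |€4,790 − €2,480| = €2,310.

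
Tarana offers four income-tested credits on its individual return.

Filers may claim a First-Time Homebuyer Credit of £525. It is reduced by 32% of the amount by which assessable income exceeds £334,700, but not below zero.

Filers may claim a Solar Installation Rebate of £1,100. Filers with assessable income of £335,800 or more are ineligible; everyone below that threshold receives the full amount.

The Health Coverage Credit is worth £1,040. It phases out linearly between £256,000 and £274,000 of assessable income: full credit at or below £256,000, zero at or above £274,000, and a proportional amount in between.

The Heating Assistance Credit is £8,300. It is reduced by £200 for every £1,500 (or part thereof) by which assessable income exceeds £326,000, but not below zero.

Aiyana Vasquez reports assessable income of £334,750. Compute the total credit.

£8,709

First-Time Homebuyer Credit: 32% of the £50 excess over £334,700 is £16; credit = £525 − £16 = £509.
Solar Installation Rebate: £334,750 is below the £335,800 cutoff, so the full £1,100 applies.
Health Coverage Credit: £334,750 is at or above £274,000, so the credit is £0.
Heating Assistance Credit: income exceeds £326,000 by £8,750, which is 6 full-or-partial £1,500 increments; reduction = 6 × £200 = £1,200, leaving £7,100.
Total: £509 + £1,100 + £0 + £7,100 = £8,709.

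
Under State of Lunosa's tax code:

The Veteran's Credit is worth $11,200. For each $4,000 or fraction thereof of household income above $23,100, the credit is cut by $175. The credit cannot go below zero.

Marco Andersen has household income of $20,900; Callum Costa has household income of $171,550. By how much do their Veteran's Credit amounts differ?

Marco ($20,900): Veteran's Credit: $20,900 is at or below the $23,100 threshold, so the full $11,200 applies.
Callum ($171,550): Veteran's Credit: income exceeds $23,100 by $148,450, which is 38 full-or-partial $4,000 increments; reduction = 38 × $175 = $6,650, leaving $4,550.
Difference: |$11,200 − $4,550| = $6,650.

$6,650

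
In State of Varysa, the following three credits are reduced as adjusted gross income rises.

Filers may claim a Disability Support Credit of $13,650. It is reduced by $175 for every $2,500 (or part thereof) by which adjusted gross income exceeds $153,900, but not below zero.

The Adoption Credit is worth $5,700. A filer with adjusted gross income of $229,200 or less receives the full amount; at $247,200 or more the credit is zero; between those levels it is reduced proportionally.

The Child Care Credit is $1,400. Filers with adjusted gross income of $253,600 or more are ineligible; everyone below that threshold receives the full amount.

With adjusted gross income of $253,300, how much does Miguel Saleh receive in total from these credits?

$8,050

Disability Support Credit: income exceeds $153,900 by $99,400, which is 40 full-or-partial $2,500 increments; reduction = 40 × $175 = $7,000, leaving $6,650.
Adoption Credit: $253,300 is at or above $247,200, so the credit is $0.
Child Care Credit: $253,300 is below the $253,600 cutoff, so the full $1,400 applies.
Total: $6,650 + $0 + $1,400 = $8,050.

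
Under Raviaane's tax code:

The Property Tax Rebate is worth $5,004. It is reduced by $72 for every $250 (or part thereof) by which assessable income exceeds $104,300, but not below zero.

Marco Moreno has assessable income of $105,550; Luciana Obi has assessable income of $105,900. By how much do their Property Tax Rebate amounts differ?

Marco ($105,550): Property Tax Rebate: income exceeds $104,300 by $1,250, which is 5 full-or-partial $250 increments; reduction = 5 × $72 = $360, leaving $4,644.
Luciana ($105,900): Property Tax Rebate: income exceeds $104,300 by $1,600, which is 7 full-or-partial $250 increments; reduction = 7 × $72 = $504, leaving $4,500.
Difference: |$4,644 − $4,500| = $144.

$144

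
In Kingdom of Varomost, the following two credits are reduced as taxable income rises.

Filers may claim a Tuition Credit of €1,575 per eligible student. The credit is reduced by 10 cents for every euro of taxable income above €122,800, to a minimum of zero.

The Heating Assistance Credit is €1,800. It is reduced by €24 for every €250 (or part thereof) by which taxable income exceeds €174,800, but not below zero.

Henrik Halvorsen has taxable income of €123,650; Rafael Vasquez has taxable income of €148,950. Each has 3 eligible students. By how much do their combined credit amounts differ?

€2,530

Henrik (€123,650): Tuition Credit: base = 3 × €1,575 = €4,725. 10% of the €850 excess over €122,800 is €85; credit = €4,725 − €85 = €4,640. Heating Assistance Credit: €123,650 is at or below the €174,800 threshold, so the full €1,800 applies. total €4,640 + €1,800 = €6,440
Rafael (€148,950): Tuition Credit: base = 3 × €1,575 = €4,725. 10% of the €26,150 excess over €122,800 is €2,615; credit = €4,725 − €2,615 = €2,110. Heating Assistance Credit: €148,950 is at or below the €174,800 threshold, so the full €1,800 applies. total €2,110 + €1,800 = €3,910
Difference: |€6,440 − €3,910| = €2,530.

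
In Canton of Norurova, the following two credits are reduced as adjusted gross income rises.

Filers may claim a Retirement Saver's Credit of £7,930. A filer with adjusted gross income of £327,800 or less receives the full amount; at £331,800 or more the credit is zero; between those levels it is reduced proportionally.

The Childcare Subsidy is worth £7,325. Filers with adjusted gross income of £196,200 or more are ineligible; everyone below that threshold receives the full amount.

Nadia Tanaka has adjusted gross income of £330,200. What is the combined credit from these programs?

Retirement Saver's Credit: £330,200 is £2,400 into a £4,000 phase-out range, leaving 1,600/4,000 of the credit: £7,930 × 1,600/4,000 = £3,172.
Childcare Subsidy: £330,200 meets or exceeds the £196,200 cutoff, so the credit is £0.
Total: £3,172 + £0 = £3,172.

£3,172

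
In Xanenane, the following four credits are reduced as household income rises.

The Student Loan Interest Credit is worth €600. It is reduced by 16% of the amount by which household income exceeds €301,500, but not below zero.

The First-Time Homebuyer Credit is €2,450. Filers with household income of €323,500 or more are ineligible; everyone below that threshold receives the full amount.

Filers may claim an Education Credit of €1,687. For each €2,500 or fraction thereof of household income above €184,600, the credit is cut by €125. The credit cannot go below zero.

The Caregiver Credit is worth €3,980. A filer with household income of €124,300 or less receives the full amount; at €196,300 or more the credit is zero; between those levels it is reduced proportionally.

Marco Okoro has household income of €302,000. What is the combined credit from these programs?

Student Loan Interest Credit: 16% of the €500 excess over €301,500 is €80; credit = €600 − €80 = €520.
First-Time Homebuyer Credit: €302,000 is below the €323,500 cutoff, so the full €2,450 applies.
Education Credit: income exceeds €184,600 by €117,400 → 47 increments × €125 = €5,875 ≥ base, so the credit is €0.
Caregiver Credit: €302,000 is at or above €196,300, so the credit is €0.
Total: €520 + €2,450 + €0 + €0 = €2,970.

€2,970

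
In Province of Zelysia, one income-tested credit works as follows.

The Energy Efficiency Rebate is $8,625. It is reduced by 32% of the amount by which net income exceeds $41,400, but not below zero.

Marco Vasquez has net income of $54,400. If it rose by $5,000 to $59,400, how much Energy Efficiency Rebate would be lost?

$1,600

At $54,400 — 32% of the $13,000 excess over $41,400 is $4,160; credit = $8,625 − $4,160 = $4,465.
At $59,400 — 32% of the $18,000 excess over $41,400 is $5,760; credit = $8,625 − $5,760 = $2,865.
Lost: $4,465 − $2,865 = $1,600.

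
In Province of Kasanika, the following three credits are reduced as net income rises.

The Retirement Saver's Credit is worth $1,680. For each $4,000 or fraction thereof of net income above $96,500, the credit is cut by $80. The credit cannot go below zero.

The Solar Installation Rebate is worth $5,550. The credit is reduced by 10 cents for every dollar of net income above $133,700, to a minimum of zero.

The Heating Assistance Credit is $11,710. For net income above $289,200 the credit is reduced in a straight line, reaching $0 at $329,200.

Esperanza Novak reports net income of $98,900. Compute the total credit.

Retirement Saver's Credit: income exceeds $96,500 by $2,400, which is 1 full-or-partial $4,000 increment; reduction = 1 × $80 = $80, leaving $1,600.
Solar Installation Rebate: $98,900 is at or below the $133,700 threshold, so the full $5,550 applies.
Heating Assistance Credit: $98,900 is at or below the $289,200 threshold, so the full $11,710 applies.
Total: $1,600 + $5,550 + $11,710 = $18,860.

$18,860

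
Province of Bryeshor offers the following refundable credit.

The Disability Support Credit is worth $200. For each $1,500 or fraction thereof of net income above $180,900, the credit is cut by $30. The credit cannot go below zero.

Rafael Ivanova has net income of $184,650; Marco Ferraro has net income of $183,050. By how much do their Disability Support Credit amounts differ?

$30

Rafael ($184,650): Disability Support Credit: income exceeds $180,900 by $3,750, which is 3 full-or-partial $1,500 increments; reduction = 3 × $30 = $90, leaving $110.
Marco ($183,050): Disability Support Credit: income exceeds $180,900 by $2,150, which is 2 full-or-partial $1,500 increments; reduction = 2 × $30 = $60, leaving $140.
Difference: |$110 − $140| = $30.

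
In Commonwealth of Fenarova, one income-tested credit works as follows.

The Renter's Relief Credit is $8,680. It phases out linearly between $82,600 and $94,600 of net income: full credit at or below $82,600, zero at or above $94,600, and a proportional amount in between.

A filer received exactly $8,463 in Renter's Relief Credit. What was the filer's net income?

$82,900

$8,463 is 8,463/8,680 of the full $8,680, so 217/8,680 of the $12,000 range has been used: income = $82,600 + $12,000 × 217/8,680 = $82,900.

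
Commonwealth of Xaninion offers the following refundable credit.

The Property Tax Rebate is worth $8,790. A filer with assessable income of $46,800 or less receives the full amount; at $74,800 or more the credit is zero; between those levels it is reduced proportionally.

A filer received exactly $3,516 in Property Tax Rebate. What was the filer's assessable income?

$63,600

$3,516 is 3,516/8,790 of the full $8,790, so 5,274/8,790 of the $28,000 range has been used: income = $46,800 + $28,000 × 5,274/8,790 = $63,600.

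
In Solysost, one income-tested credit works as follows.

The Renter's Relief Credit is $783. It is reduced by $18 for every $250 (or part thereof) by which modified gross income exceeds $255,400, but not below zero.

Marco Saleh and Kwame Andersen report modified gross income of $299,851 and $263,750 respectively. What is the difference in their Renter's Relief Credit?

Marco ($299,851): Renter's Relief Credit: income exceeds $255,400 by $44,451 → 178 increments × $18 = $3,204 ≥ base, so the credit is $0.
Kwame ($263,750): Renter's Relief Credit: income exceeds $255,400 by $8,350, which is 34 full-or-partial $250 increments; reduction = 34 × $18 = $612, leaving $171.
Difference: |$0 − $171| = $171.

$171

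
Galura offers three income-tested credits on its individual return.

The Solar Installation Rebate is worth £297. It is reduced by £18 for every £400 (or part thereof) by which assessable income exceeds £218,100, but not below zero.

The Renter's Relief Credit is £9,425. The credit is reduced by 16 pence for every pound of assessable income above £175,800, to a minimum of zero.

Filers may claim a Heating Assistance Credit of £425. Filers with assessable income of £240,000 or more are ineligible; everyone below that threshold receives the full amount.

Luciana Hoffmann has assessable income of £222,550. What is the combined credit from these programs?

£2,451

Solar Installation Rebate: income exceeds £218,100 by £4,450, which is 12 full-or-partial £400 increments; reduction = 12 × £18 = £216, leaving £81.
Renter's Relief Credit: 16% of the £46,750 excess over £175,800 is £7,480; credit = £9,425 − £7,480 = £1,945.
Heating Assistance Credit: £222,550 is below the £240,000 cutoff, so the full £425 applies.
Total: £81 + £1,945 + £425 = £2,451.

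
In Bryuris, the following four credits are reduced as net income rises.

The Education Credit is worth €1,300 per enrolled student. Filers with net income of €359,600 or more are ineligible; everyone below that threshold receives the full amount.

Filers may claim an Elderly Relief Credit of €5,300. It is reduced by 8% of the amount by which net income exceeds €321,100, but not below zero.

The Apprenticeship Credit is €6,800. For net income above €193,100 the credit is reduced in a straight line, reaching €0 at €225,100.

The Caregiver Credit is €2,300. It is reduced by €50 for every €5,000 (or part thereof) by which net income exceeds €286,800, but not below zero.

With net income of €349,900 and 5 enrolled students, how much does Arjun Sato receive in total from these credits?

€11,146

Education Credit: base = 5 × €1,300 = €6,500. €349,900 is below the €359,600 cutoff, so the full €6,500 applies.
Elderly Relief Credit: 8% of the €28,800 excess over €321,100 is €2,304; credit = €5,300 − €2,304 = €2,996.
Apprenticeship Credit: €349,900 is at or above €225,100, so the credit is €0.
Caregiver Credit: income exceeds €286,800 by €63,100, which is 13 full-or-partial €5,000 increments; reduction = 13 × €50 = €650, leaving €1,650.
Total: €6,500 + €2,996 + €0 + €1,650 = €11,146.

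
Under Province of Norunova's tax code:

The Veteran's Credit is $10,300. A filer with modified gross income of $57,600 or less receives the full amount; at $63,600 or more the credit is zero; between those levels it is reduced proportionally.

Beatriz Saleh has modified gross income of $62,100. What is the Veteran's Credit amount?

$2,575

Veteran's Credit: $62,100 is $4,500 into a $6,000 phase-out range, leaving 1,500/6,000 of the credit: $10,300 × 1,500/6,000 = $2,575.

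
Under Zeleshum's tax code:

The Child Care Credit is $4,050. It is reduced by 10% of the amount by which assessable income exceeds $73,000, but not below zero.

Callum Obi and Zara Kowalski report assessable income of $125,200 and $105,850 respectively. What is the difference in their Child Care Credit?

$765

Callum ($125,200): Child Care Credit: 10% of the $52,200 excess over $73,000 is $5,220 ≥ base, so the credit is $0.
Zara ($105,850): Child Care Credit: 10% of the $32,850 excess over $73,000 is $3,285; credit = $4,050 − $3,285 = $765.
Difference: |$0 − $765| = $765.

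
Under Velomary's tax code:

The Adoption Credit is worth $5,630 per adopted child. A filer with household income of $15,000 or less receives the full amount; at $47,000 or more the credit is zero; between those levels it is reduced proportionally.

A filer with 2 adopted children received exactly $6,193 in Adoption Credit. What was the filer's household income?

Full credit = 2 × $5,630 = $11,260.
$6,193 is 6,193/11,260 of the full $11,260, so 5,067/11,260 of the $32,000 range has been used: income = $15,000 + $32,000 × 5,067/11,260 = $29,400.

$29,400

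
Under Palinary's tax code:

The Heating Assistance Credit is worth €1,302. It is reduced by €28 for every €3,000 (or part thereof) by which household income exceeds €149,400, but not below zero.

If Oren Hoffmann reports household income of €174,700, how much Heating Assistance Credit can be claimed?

€1,050

Heating Assistance Credit: income exceeds €149,400 by €25,300, which is 9 full-or-partial €3,000 increments; reduction = 9 × €28 = €252, leaving €1,050.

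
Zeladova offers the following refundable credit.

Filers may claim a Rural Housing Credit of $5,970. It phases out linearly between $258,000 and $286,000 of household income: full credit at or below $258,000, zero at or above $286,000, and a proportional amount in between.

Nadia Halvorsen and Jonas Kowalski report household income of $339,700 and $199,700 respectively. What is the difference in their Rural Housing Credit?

$5,970

Nadia ($339,700): Rural Housing Credit: $339,700 is at or above $286,000, so the credit is $0.
Jonas ($199,700): Rural Housing Credit: $199,700 is at or below the $258,000 threshold, so the full $5,970 applies.
Difference: |$0 − $5,970| = $5,970.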